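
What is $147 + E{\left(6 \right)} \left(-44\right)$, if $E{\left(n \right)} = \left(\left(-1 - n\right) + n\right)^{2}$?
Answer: $103$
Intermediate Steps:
$E{\left(n \right)} = 1$ ($E{\left(n \right)} = \left(-1\right)^{2} = 1$)
$147 + E{\left(6 \right)} \left(-44\right) = 147 + 1 \left(-44\right) = 147 - 44 = 103$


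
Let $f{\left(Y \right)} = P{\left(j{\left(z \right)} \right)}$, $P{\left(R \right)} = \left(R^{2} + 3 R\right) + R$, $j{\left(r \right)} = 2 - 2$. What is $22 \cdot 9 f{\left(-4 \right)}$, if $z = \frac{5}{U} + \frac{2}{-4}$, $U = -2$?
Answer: $0$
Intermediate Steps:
$z = -3$ ($z = \frac{5}{-2} + \frac{2}{-4} = 5 \left(- \frac{1}{2}\right) + 2 \left(- \frac{1}{4}\right) = - \frac{5}{2} - \frac{1}{2} = -3$)
$j{\left(r \right)} = 0$
$P{\left(R \right)} = R^{2} + 4 R$
$f{\left(Y \right)} = 0$ ($f{\left(Y \right)} = 0 \left(4 + 0\right) = 0 \cdot 4 = 0$)
$22 \cdot 9 f{\left(-4 \right)} = 22 \cdot 9 \cdot 0 = 198 \cdot 0 = 0$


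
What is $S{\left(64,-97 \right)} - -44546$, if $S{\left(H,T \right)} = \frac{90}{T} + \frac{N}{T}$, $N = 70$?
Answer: $\frac{4320802}{97} \approx 44544.0$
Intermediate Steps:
$S{\left(H,T \right)} = \frac{160}{T}$ ($S{\left(H,T \right)} = \frac{90}{T} + \frac{70}{T} = \frac{160}{T}$)
$S{\left(64,-97 \right)} - -44546 = \frac{160}{-97} - -44546 = 160 \left(- \frac{1}{97}\right) + 44546 = - \frac{160}{97} + 44546 = \frac{4320802}{97}$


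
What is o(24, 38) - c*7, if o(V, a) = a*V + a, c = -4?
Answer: 978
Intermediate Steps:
o(V, a) = a + V*a (o(V, a) = V*a + a = a + V*a)
o(24, 38) - c*7 = 38*(1 + 24) - (-4)*7 = 38*25 - 1*(-28) = 950 + 28 = 978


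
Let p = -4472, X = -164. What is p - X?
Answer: -4308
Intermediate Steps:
p - X = -4472 - 1*(-164) = -4472 + 164 = -4308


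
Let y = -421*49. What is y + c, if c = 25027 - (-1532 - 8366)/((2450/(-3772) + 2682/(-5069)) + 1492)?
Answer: 8968130109490/2036064593 ≈ 4404.6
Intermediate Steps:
y = -20629
c = 50970106598487/2036064593 (c = 25027 - (-9898)/((2450*(-1/3772) + 2682*(-1/5069)) + 1492) = 25027 - (-9898)/((-1225/1886 - 2682/5069) + 1492) = 25027 - (-9898)/(-11267777/9560134 + 1492) = 25027 - (-9898)/14252452151/9560134 = 25027 - (-9898)*9560134/14252452151 = 25027 - 1*(-13518029476/2036064593) = 25027 + 13518029476/2036064593 = 50970106598487/2036064593 ≈ 25034.)
y + c = -20629 + 50970106598487/2036064593 = 8968130109490/2036064593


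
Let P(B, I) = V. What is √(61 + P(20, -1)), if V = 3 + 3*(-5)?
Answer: 7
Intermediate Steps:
V = -12 (V = 3 - 15 = -12)
P(B, I) = -12
√(61 + P(20, -1)) = √(61 - 12) = √49 = 7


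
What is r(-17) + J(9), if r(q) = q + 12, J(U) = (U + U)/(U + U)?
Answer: -4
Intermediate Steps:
J(U) = 1 (J(U) = (2*U)/((2*U)) = (2*U)*(1/(2*U)) = 1)
r(q) = 12 + q
r(-17) + J(9) = (12 - 17) + 1 = -5 + 1 = -4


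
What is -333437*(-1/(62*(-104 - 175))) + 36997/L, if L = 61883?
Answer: -19994107765/1070452134 ≈ -18.678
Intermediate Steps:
-333437*(-1/(62*(-104 - 175))) + 36997/L = -333437*(-1/(62*(-104 - 175))) + 36997/61883 = -333437/((-62*(-279))) + 36997*(1/61883) = -333437/17298 + 36997/61883 = -19994107765/1070452134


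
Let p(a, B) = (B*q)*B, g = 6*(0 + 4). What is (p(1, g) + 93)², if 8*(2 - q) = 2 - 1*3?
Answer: 1734489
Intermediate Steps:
q = 17/8 (q = 2 - (2 - 1*3)/8 = 2 - (2 - 3)/8 = 2 - ⅛*(-1) = 2 + ⅛ = 17/8 ≈ 2.1250)
g = 24 (g = 6*4 = 24)
p(a, B) = 17*B²/8 (p(a, B) = (B*(17/8))*B = (17*B/8)*B = 17*B²/8)
(p(1, g) + 93)² = ((17/8)*24² + 93)² = ((17/8)*576 + 93)² = (1224 + 93)² = 1317² = 1734489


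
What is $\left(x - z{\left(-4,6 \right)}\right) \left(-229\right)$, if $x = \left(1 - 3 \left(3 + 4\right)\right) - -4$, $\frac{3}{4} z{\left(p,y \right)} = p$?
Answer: $\frac{7328}{3} \approx 2442.7$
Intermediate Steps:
$z{\left(p,y \right)} = \frac{4 p}{3}$
$x = -16$ ($x = \left(1 - 21\right) + 4 = -20 + 4 = -16$)
$\left(x - z{\left(-4,6 \right)}\right) \left(-229\right) = \left(-16 - \frac{4}{3} \left(-4\right)\right) \left(-229\right) = \left(-16 - - \frac{16}{3}\right) \left(-229\right) = \left(-16 + \frac{16}{3}\right) \left(-229\right) = \left(- \frac{32}{3}\right) \left(-229\right) = \frac{7328}{3}$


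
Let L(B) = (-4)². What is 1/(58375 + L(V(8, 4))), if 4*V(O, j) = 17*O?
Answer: 1/58391 ≈ 1.7126e-5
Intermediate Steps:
V(O, j) = 17*O/4 (V(O, j) = (17*O)/4 = 17*O/4)
L(B) = 16
1/(58375 + L(V(8, 4))) = 1/(58375 + 16) = 1/58391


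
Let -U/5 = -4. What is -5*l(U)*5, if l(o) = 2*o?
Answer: -1000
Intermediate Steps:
U = 20 (U = -5*(-4) = 20)
-5*l(U)*5 = -10*20*5 = -5*40*5 = -200*5 = -1000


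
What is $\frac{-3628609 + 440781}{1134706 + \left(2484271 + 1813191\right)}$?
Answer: $- \frac{113851}{194006} \approx -0.58684$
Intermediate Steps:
$\frac{-3628609 + 440781}{1134706 + \left(2484271 + 1813191\right)} = - \frac{3187828}{1134706 + 4297462} = - \frac{3187828}{5432168} = \left(-3187828\right) \frac{1}{5432168} = - \frac{113851}{194006}$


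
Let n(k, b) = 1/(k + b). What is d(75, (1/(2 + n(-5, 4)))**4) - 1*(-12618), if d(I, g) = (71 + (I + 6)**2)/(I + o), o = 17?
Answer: 291872/23 ≈ 12690.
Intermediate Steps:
n(k, b) = 1/(b + k)
d(I, g) = (71 + (6 + I)**2)/(17 + I) (d(I, g) = (71 + (I + 6)**2)/(I + 17) = (71 + (6 + I)**2)/(17 + I))
d(75, (1/(2 + n(-5, 4)))**4) - 1*(-12618) = (71 + (6 + 75)**2)/(17 + 75) - 1*(-12618) = (71 + 81**2)/92 + 12618 = (71 + 6561)/92 + 12618 = (1/92)*6632 + 12618 = 1658/23 + 12618 = 291872/23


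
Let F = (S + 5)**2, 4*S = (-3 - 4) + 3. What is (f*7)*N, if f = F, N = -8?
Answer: -896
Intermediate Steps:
S = -1 (S = ((-3 - 4) + 3)/4 = (-7 + 3)/4 = (1/4)*(-4) = -1)
F = 16 (F = (-1 + 5)**2 = 4**2 = 16)
f = 16
(f*7)*N = (16*7)*(-8) = 112*(-8) = -896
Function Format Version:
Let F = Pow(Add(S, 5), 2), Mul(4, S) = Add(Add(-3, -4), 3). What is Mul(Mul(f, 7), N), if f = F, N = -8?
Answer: -896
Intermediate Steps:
S = -1 (S = Mul(Rational(1, 4), Add(Add(-3, -4), 3)) = Mul(Rational(1, 4), Add(-7, 3)) = Mul(Rational(1, 4), -4) = -1)
F = 16 (F = Pow(Add(-1, 5), 2) = Pow(4, 2) = 16)
f = 16
Mul(Mul(f, 7), N) = Mul(Mul(16, 7), -8) = Mul(112, -8) = -896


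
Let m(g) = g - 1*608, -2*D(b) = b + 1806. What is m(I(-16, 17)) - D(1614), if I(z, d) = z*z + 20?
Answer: 1378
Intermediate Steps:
I(z, d) = 20 + z**2 (I(z, d) = z**2 + 20 = 20 + z**2)
D(b) = -903 - b/2 (D(b) = -(b + 1806)/2 = -(1806 + b)/2 = -903 - b/2)
m(g) = -608 + g (m(g) = g - 608 = -608 + g)
m(I(-16, 17)) - D(1614) = (-608 + (20 + (-16)**2)) - (-903 - 1/2*1614) = (-608 + (20 + 256)) - (-903 - 807) = (-608 + 276) - 1*(-1710) = -332 + 1710 = 1378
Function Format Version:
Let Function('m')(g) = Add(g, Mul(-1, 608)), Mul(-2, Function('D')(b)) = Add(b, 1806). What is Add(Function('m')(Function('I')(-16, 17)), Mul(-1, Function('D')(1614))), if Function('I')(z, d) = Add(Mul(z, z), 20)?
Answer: 1378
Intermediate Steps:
Function('I')(z, d) = Add(20, Pow(z, 2)) (Function('I')(z, d) = Add(Pow(z, 2), 20) = Add(20, Pow(z, 2)))
Function('D')(b) = Add(-903, Mul(Rational(-1, 2), b)) (Function('D')(b) = Mul(Rational(-1, 2), Add(b, 1806)) = Mul(Rational(-1, 2), Add(1806, b)) = Add(-903, Mul(Rational(-1, 2), b)))
Function('m')(g) = Add(-608, g) (Function('m')(g) = Add(g, -608) = Add(-608, g))
Add(Function('m')(Function('I')(-16, 17)), Mul(-1, Function('D')(1614))) = Add(Add(-608, Add(20, Pow(-16, 2))), Mul(-1, Add(-903, Mul(Rational(-1, 2), 1614)))) = Add(Add(-608, Add(20, 256)), Mul(-1, Add(-903, -807))) = Add(Add(-608, 276), Mul(-1, -1710)) = Add(-332, 1710) = 1378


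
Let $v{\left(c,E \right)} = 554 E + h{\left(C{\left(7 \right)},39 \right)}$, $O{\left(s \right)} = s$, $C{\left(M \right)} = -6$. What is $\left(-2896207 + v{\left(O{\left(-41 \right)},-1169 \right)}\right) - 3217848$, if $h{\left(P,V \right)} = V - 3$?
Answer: $-6761645$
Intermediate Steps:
$h{\left(P,V \right)} = -3 + V$
$v{\left(c,E \right)} = 36 + 554 E$ ($v{\left(c,E \right)} = 554 E + \left(-3 + 39\right) = 554 E + 36 = 36 + 554 E$)
$\left(-2896207 + v{\left(O{\left(-41 \right)},-1169 \right)}\right) - 3217848 = \left(-2896207 + \left(36 + 554 \left(-1169\right)\right)\right) - 3217848 = \left(-2896207 + \left(36 - 647626\right)\right) - 3217848 = \left(-2896207 - 647590\right) - 3217848 = -3543797 - 3217848 = -6761645$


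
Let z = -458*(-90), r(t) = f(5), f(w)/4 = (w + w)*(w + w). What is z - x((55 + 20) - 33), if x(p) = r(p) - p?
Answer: 40862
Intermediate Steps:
f(w) = 16*w² (f(w) = 4*((w + w)*(w + w)) = 4*((2*w)*(2*w)) = 4*(4*w²) = 16*w²)
r(t) = 400 (r(t) = 16*5² = 16*25 = 400)
x(p) = 400 - p
z = 41220
z - x((55 + 20) - 33) = 41220 - (400 - ((55 + 20) - 33)) = 41220 - (400 - (75 - 33)) = 41220 - (400 - 1*42) = 41220 - (400 - 42) = 41220 - 1*358 = 41220 - 358 = 40862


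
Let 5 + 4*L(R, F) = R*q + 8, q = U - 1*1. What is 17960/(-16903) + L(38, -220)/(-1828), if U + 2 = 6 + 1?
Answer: -133943485/123594736 ≈ -1.0837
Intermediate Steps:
U = 5 (U = -2 + (6 + 1) = -2 + 7 = 5)
q = 4 (q = 5 - 1*1 = 5 - 1 = 4)
L(R, F) = 3/4 + R (L(R, F) = -5/4 + (R*4 + 8)/4 = -5/4 + (4*R + 8)/4 = -5/4 + (8 + 4*R)/4 = -5/4 + (2 + R) = 3/4 + R)
17960/(-16903) + L(38, -220)/(-1828) = 17960/(-16903) + (3/4 + 38)/(-1828) = 17960*(-1/16903) + (155/4)*(-1/1828) = -17960/16903 - 155/7312 = -133943485/123594736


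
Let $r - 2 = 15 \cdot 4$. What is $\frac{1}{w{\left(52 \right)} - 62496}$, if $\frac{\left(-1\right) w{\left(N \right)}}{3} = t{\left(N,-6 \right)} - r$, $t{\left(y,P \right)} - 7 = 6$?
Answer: $- \frac{1}{62349} \approx -1.6039 \cdot 10^{-5}$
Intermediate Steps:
$r = 62$ ($r = 2 + 15 \cdot 4 = 2 + 60 = 62$)
$t{\left(y,P \right)} = 13$ ($t{\left(y,P \right)} = 7 + 6 = 13$)
$w{\left(N \right)} = 147$ ($w{\left(N \right)} = - 3 \left(13 - 62\right) = \left(-3\right) \left(-49\right) = 147$)
$\frac{1}{w{\left(52 \right)} - 62496} = \frac{1}{147 - 62496} = \frac{1}{-62349} = - \frac{1}{62349}$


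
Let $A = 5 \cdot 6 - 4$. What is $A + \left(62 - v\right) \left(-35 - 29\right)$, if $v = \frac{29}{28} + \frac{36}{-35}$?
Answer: $- \frac{137954}{35} \approx -3941.5$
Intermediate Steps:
$v = \frac{1}{140}$ ($v = 29 \cdot \frac{1}{28} + 36 \left(- \frac{1}{35}\right) = \frac{29}{28} - \frac{36}{35} = \frac{1}{140} \approx 0.0071429$)
$A = 26$ ($A = 30 - 4 = 26$)
$A + \left(62 - v\right) \left(-35 - 29\right) = 26 + \left(62 - \frac{1}{140}\right) \left(-35 - 29\right) = 26 + \frac{8679}{140} \left(-64\right) = 26 - \frac{138864}{35} = - \frac{137954}{35}$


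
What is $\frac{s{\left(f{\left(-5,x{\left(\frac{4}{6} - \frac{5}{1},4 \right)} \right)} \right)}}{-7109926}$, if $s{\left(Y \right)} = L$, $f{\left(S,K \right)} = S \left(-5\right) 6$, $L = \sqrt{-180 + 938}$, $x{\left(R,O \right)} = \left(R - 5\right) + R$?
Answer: $- \frac{\sqrt{758}}{7109926} \approx -3.8723 \cdot 10^{-6}$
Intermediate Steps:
$x{\left(R,O \right)} = -5 + 2 R$ ($x{\left(R,O \right)} = \left(-5 + R\right) + R = -5 + 2 R$)
$L = \sqrt{758} \approx 27.532$
$f{\left(S,K \right)} = - 30 S$ ($f{\left(S,K \right)} = - 5 S 6 = - 30 S$)
$s{\left(Y \right)} = \sqrt{758}$
$\frac{s{\left(f{\left(-5,x{\left(\frac{4}{6} - \frac{5}{1},4 \right)} \right)} \right)}}{-7109926} = \frac{\sqrt{758}}{-7109926} = \sqrt{758} \left(- \frac{1}{7109926}\right) = - \frac{\sqrt{758}}{7109926}$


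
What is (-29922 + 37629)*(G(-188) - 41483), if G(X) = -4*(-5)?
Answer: -319555341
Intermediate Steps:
G(X) = 20
(-29922 + 37629)*(G(-188) - 41483) = (-29922 + 37629)*(20 - 41483) = 7707*(-41463) = -319555341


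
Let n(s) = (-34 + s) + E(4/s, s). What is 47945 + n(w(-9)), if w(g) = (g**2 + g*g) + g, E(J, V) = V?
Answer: 48217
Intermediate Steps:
w(g) = g + 2*g**2 (w(g) = (g**2 + g**2) + g = 2*g**2 + g = g + 2*g**2)
n(s) = -34 + 2*s (n(s) = (-34 + s) + s = -34 + 2*s)
47945 + n(w(-9)) = 47945 + (-34 + 2*(-9*(1 + 2*(-9)))) = 47945 + (-34 + 2*(-9*(1 - 18))) = 47945 + (-34 + 2*(-9*(-17))) = 47945 + (-34 + 2*153) = 47945 + (-34 + 306) = 47945 + 272 = 48217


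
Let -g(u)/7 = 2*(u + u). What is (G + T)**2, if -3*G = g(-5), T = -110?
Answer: 220900/9 ≈ 24544.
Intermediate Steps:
g(u) = -28*u (g(u) = -14*(u + u) = -14*2*u = -28*u)
G = -140/3 (G = -(-28)*(-5)/3 = -1/3*140 = -140/3 ≈ -46.667)
(G + T)**2 = (-140/3 - 110)**2 = (-470/3)**2 = 220900/9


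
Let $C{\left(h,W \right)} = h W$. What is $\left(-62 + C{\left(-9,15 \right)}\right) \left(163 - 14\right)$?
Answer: $-29353$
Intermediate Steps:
$C{\left(h,W \right)} = W h$
$\left(-62 + C{\left(-9,15 \right)}\right) \left(163 - 14\right) = \left(-62 + 15 \left(-9\right)\right) \left(163 - 14\right) = \left(-62 - 135\right) 149 = \left(-197\right) 149 = -29353$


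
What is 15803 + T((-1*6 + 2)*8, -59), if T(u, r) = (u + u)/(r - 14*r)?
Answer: 12120837/767 ≈ 15803.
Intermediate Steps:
T(u, r) = -2*u/(13*r) (T(u, r) = (2*u)/((-13*r)) = (2*u)*(-1/(13*r)) = -2*u/(13*r))
15803 + T((-1*6 + 2)*8, -59) = 15803 - 2/13*(-1*6 + 2)*8/(-59) = 15803 - 2/13*(-6 + 2)*8*(-1/59) = 15803 - 2/13*(-4*8)*(-1/59) = 15803 - 2/13*(-32)*(-1/59) = 15803 - 64/767 = 12120837/767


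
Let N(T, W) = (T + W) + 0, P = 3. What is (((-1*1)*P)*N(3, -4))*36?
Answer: 108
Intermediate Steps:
N(T, W) = T + W
(((-1*1)*P)*N(3, -4))*36 = ((-1*1*3)*(3 - 4))*36 = (-1*3*(-1))*36 = -3*(-1)*36 = 3*36 = 108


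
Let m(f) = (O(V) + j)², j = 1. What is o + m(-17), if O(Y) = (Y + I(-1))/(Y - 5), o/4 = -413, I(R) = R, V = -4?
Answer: -133616/81 ≈ -1649.6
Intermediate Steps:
o = -1652 (o = 4*(-413) = -1652)
O(Y) = (-1 + Y)/(-5 + Y) (O(Y) = (Y - 1)/(Y - 5) = (-1 + Y)/(-5 + Y))
m(f) = 196/81 (m(f) = ((-1 - 4)/(-5 - 4) + 1)² = (-5/(-9) + 1)² = (-⅑*(-5) + 1)² = (5/9 + 1)² = (14/9)² = 196/81)
o + m(-17) = -1652 + 196/81 = -133616/81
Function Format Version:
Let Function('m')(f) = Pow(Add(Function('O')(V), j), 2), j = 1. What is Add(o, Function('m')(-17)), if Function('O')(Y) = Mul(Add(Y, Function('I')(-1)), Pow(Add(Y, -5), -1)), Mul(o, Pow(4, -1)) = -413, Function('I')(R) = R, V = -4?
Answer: Rational(-133616, 81) ≈ -1649.6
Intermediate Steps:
o = -1652 (o = Mul(4, -413) = -1652)
Function('O')(Y) = Mul(Pow(Add(-5, Y), -1), Add(-1, Y)) (Function('O')(Y) = Mul(Add(Y, -1), Pow(Add(Y, -5), -1)) = Mul(Add(-1, Y), Pow(Add(-5, Y), -1)) = Mul(Pow(Add(-5, Y), -1), Add(-1, Y)))
Function('m')(f) = Rational(196, 81) (Function('m')(f) = Pow(Add(Mul(Pow(Add(-5, -4), -1), Add(-1, -4)), 1), 2) = Pow(Add(Mul(Pow(-9, -1), -5), 1), 2) = Pow(Add(Mul(Rational(-1, 9), -5), 1), 2) = Pow(Add(Rational(5, 9), 1), 2) = Pow(Rational(14, 9), 2) = Rational(196, 81))
Add(o, Function('m')(-17)) = Add(-1652, Rational(196, 81)) = Rational(-133616, 81)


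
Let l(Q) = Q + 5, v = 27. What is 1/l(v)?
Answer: 1/32 ≈ 0.031250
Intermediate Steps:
l(Q) = 5 + Q
1/l(v) = 1/(5 + 27) = 1/32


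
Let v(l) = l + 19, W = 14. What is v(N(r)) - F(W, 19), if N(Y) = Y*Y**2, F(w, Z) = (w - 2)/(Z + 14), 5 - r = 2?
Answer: 502/11 ≈ 45.636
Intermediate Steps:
r = 3 (r = 5 - 1*2 = 5 - 2 = 3)
F(w, Z) = (-2 + w)/(14 + Z)
N(Y) = Y**3
v(l) = 19 + l
v(N(r)) - F(W, 19) = (19 + 3**3) - (-2 + 14)/(14 + 19) = (19 + 27) - 12/33 = 46 - 12/33 = 46 - 1*4/11 = 46 - 4/11 = 502/11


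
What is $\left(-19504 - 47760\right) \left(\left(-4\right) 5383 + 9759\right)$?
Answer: $791899072$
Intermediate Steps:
$\left(-19504 - 47760\right) \left(\left(-4\right) 5383 + 9759\right) = - 67264 \left(-21532 + 9759\right) = \left(-67264\right) \left(-11773\right) = 791899072$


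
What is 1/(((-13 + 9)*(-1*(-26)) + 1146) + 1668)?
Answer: 1/2710 ≈ 0.00036900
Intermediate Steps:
1/(((-13 + 9)*(-1*(-26)) + 1146) + 1668) = 1/((-4*26 + 1146) + 1668) = 1/((-104 + 1146) + 1668) = 1/(1042 + 1668) = 1/2710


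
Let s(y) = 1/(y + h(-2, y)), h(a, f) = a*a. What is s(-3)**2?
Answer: 1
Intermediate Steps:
h(a, f) = a**2
s(y) = 1/(4 + y) (s(y) = 1/(y + (-2)**2) = 1/(y + 4) = 1/(4 + y))
s(-3)**2 = (1/(4 - 3))**2 = (1/1)**2 = 1**2 = 1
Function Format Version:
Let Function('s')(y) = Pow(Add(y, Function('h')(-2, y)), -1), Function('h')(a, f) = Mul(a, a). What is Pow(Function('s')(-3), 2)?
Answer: 1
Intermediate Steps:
Function('h')(a, f) = Pow(a, 2)
Function('s')(y) = Pow(Add(4, y), -1) (Function('s')(y) = Pow(Add(y, Pow(-2, 2)), -1) = Pow(Add(y, 4), -1) = Pow(Add(4, y), -1))
Pow(Function('s')(-3), 2) = Pow(Pow(Add(4, -3), -1), 2) = Pow(Pow(1, -1), 2) = Pow(1, 2) = 1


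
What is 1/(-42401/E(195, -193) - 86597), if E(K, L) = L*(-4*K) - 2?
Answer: -150538/13036181587 ≈ -1.1548e-5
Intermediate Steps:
E(K, L) = -2 - 4*K*L (E(K, L) = -4*K*L - 2 = -2 - 4*K*L)
1/(-42401/E(195, -193) - 86597) = 1/(-42401/(-2 - 4*195*(-193)) - 86597) = 1/(-42401/(-2 + 150540) - 86597) = 1/(-42401/150538 - 86597) = 1/(-13036181587/150538) = -150538/13036181587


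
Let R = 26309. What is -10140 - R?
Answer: -36449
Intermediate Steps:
-10140 - R = -10140 - 1*26309 = -10140 - 26309 = -36449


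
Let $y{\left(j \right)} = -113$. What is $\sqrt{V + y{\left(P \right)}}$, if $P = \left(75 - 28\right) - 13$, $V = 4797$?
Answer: $2 \sqrt{1171} \approx 68.44$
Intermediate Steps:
$P = 34$ ($P = 47 - 13 = 34$)
$\sqrt{V + y{\left(P \right)}} = \sqrt{4797 - 113} = \sqrt{4684} = 2 \sqrt{1171}$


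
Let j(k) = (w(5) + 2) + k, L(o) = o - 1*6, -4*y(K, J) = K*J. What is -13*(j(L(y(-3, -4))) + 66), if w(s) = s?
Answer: -832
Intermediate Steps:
y(K, J) = -J*K/4 (y(K, J) = -K*J/4 = -J*K/4)
L(o) = -6 + o (L(o) = o - 6 = -6 + o)
j(k) = 7 + k (j(k) = (5 + 2) + k = 7 + k)
-13*(j(L(y(-3, -4))) + 66) = -13*((7 + (-6 - 1/4*(-4)*(-3))) + 66) = -13*((7 + (-6 - 3)) + 66) = -13*((7 - 9) + 66) = -13*(-2 + 66) = -13*64 = -832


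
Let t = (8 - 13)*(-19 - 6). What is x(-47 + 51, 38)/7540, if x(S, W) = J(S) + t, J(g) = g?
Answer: 129/7540 ≈ 0.017109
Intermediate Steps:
t = 125 (t = -5*(-25) = 125)
x(S, W) = 125 + S (x(S, W) = S + 125 = 125 + S)
x(-47 + 51, 38)/7540 = (125 + (-47 + 51))/7540 = (125 + 4)*(1/7540) = 129*(1/7540) = 129/7540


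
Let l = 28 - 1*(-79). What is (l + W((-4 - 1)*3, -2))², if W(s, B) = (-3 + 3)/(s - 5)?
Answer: 11449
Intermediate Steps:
W(s, B) = 0 (W(s, B) = 0/(-5 + s) = 0)
l = 107 (l = 28 + 79 = 107)
(l + W((-4 - 1)*3, -2))² = (107 + 0)² = 107² = 11449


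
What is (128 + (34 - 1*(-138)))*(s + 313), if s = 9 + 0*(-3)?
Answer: 96600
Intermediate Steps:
s = 9 (s = 9 + 0 = 9)
(128 + (34 - 1*(-138)))*(s + 313) = (128 + (34 - 1*(-138)))*(9 + 313) = (128 + (34 + 138))*322 = (128 + 172)*322 = 300*322 = 96600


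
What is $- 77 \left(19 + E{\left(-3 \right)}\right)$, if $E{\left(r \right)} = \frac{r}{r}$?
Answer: $-1540$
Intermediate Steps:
$E{\left(r \right)} = 1$
$- 77 \left(19 + E{\left(-3 \right)}\right) = - 77 \left(19 + 1\right) = \left(-77\right) 20 = -1540$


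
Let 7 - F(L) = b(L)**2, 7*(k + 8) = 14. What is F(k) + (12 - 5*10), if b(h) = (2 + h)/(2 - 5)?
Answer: -295/9 ≈ -32.778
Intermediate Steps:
b(h) = -2/3 - h/3 (b(h) = (2 + h)/(-3) = (2 + h)*(-1/3) = -2/3 - h/3)
k = -6 (k = -8 + (1/7)*14 = -8 + 2 = -6)
F(L) = 7 - (-2/3 - L/3)**2
F(k) + (12 - 5*10) = (7 - (2 - 6)**2/9) + (12 - 5*10) = (7 - 1/9*(-4)**2) + (12 - 50) = (7 - 1/9*16) - 38 = (7 - 16/9) - 38 = 47/9 - 38 = -295/9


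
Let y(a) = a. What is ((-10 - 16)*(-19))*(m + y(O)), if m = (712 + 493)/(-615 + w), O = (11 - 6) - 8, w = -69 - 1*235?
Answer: -1957228/919 ≈ -2129.7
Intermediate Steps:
w = -304 (w = -69 - 235 = -304)
O = -3 (O = 5 - 8 = -3)
m = -1205/919 (m = (712 + 493)/(-615 - 304) = 1205/(-919) = 1205*(-1/919) = -1205/919 ≈ -1.3112)
((-10 - 16)*(-19))*(m + y(O)) = ((-10 - 16)*(-19))*(-1205/919 - 3) = -26*(-19)*(-3962/919) = 494*(-3962/919) = -1957228/919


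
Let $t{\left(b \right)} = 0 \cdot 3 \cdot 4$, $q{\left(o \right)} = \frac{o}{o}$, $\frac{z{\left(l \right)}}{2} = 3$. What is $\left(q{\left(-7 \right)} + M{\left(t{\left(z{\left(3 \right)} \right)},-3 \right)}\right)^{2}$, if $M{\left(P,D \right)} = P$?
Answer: $1$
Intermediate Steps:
$z{\left(l \right)} = 6$ ($z{\left(l \right)} = 2 \cdot 3 = 6$)
$q{\left(o \right)} = 1$
$t{\left(b \right)} = 0$ ($t{\left(b \right)} = 0 \cdot 4 = 0$)
$\left(q{\left(-7 \right)} + M{\left(t{\left(z{\left(3 \right)} \right)},-3 \right)}\right)^{2} = \left(1 + 0\right)^{2} = 1^{2} = 1$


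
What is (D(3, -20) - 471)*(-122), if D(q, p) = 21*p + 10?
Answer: 107482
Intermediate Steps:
D(q, p) = 10 + 21*p
(D(3, -20) - 471)*(-122) = ((10 + 21*(-20)) - 471)*(-122) = ((10 - 420) - 471)*(-122) = (-410 - 471)*(-122) = -881*(-122) = 107482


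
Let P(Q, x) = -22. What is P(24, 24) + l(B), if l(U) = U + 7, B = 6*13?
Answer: 63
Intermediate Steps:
B = 78
l(U) = 7 + U
P(24, 24) + l(B) = -22 + (7 + 78) = -22 + 85 = 63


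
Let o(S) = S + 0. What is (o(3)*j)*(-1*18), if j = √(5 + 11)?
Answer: -216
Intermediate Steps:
o(S) = S
j = 4 (j = √16 = 4)
(o(3)*j)*(-1*18) = (3*4)*(-1*18) = 12*(-18) = -216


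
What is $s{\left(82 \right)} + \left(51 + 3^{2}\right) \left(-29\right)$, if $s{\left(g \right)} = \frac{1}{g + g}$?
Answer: $- \frac{285359}{164} \approx -1740.0$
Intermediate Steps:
$s{\left(g \right)} = \frac{1}{2 g}$
$s{\left(82 \right)} + \left(51 + 3^{2}\right) \left(-29\right) = \frac{1}{2 \cdot 82} + \left(51 + 3^{2}\right) \left(-29\right) = \frac{1}{2} \cdot \frac{1}{82} + \left(51 + 9\right) \left(-29\right) = \frac{1}{164} + 60 \left(-29\right) = \frac{1}{164} - 1740 = - \frac{285359}{164}$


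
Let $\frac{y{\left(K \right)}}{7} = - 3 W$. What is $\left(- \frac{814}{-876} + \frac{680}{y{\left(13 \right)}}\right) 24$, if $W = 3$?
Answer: $- \frac{362932}{1533} \approx -236.75$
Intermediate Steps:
$y{\left(K \right)} = -63$ ($y{\left(K \right)} = 7 \left(\left(-3\right) 3\right) = 7 \left(-9\right) = -63$)
$\left(- \frac{814}{-876} + \frac{680}{y{\left(13 \right)}}\right) 24 = \left(- \frac{814}{-876} + \frac{680}{-63}\right) 24 = \left(\left(-814\right) \left(- \frac{1}{876}\right) + 680 \left(- \frac{1}{63}\right)\right) 24 = \left(\frac{407}{438} - \frac{680}{63}\right) 24 = \left(- \frac{90733}{9198}\right) 24 = - \frac{362932}{1533}$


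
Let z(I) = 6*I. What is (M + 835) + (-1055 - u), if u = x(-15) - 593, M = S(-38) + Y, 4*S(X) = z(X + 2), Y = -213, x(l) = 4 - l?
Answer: 87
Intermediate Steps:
S(X) = 3 + 3*X/2 (S(X) = (6*(X + 2))/4 = (6*(2 + X))/4 = (12 + 6*X)/4 = 3 + 3*X/2)
M = -267 (M = (3 + (3/2)*(-38)) - 213 = (3 - 57) - 213 = -54 - 213 = -267)
u = -574 (u = (4 - 1*(-15)) - 593 = (4 + 15) - 593 = 19 - 593 = -574)
(M + 835) + (-1055 - u) = (-267 + 835) + (-1055 - 1*(-574)) = 568 + (-1055 + 574) = 568 - 481 = 87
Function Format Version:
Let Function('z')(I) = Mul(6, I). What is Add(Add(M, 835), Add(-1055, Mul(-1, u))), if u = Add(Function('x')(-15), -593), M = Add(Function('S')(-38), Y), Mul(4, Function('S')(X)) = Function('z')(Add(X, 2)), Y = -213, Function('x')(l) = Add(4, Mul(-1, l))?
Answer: 87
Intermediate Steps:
Function('S')(X) = Add(3, Mul(Rational(3, 2), X)) (Function('S')(X) = Mul(Rational(1, 4), Mul(6, Add(X, 2))) = Mul(Rational(1, 4), Mul(6, Add(2, X))) = Mul(Rational(1, 4), Add(12, Mul(6, X))) = Add(3, Mul(Rational(3, 2), X)))
M = -267 (M = Add(Add(3, Mul(Rational(3, 2), -38)), -213) = Add(Add(3, -57), -213) = Add(-54, -213) = -267)
u = -574 (u = Add(Add(4, Mul(-1, -15)), -593) = Add(Add(4, 15), -593) = Add(19, -593) = -574)
Add(Add(M, 835), Add(-1055, Mul(-1, u))) = Add(Add(-267, 835), Add(-1055, Mul(-1, -574))) = Add(568, Add(-1055, 574)) = Add(568, -481) = 87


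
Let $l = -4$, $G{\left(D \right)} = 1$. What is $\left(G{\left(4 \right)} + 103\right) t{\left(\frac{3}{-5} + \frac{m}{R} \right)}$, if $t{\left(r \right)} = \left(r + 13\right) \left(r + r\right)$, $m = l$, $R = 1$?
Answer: $- \frac{200928}{25} \approx -8037.1$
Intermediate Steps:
$m = -4$
$t{\left(r \right)} = 2 r \left(13 + r\right)$ ($t{\left(r \right)} = \left(13 + r\right) 2 r = 2 r \left(13 + r\right)$)
$\left(G{\left(4 \right)} + 103\right) t{\left(\frac{3}{-5} + \frac{m}{R} \right)} = \left(1 + 103\right) 2 \left(\frac{3}{-5} - \frac{4}{1}\right) \left(13 + \left(\frac{3}{-5} - \frac{4}{1}\right)\right) = 104 \cdot 2 \left(3 \left(- \frac{1}{5}\right) - 4\right) \left(13 + \left(3 \left(- \frac{1}{5}\right) - 4\right)\right) = 104 \cdot 2 \left(- \frac{3}{5} - 4\right) \left(13 - \frac{23}{5}\right) = 104 \cdot 2 \left(- \frac{23}{5}\right) \left(13 - \frac{23}{5}\right) = 104 \cdot 2 \left(- \frac{23}{5}\right) \frac{42}{5} = 104 \left(- \frac{1932}{25}\right) = - \frac{200928}{25}$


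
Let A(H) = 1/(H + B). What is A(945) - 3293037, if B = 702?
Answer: -5423631938/1647 ≈ -3.2930e+6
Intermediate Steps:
A(H) = 1/(702 + H) (A(H) = 1/(H + 702) = 1/(702 + H))
A(945) - 3293037 = 1/(702 + 945) - 3293037 = 1/1647 - 3293037 = -5423631938/1647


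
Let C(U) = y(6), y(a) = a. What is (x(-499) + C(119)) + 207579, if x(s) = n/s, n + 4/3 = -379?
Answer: 310755886/1497 ≈ 2.0759e+5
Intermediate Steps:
n = -1141/3 (n = -4/3 - 379 = -1141/3 ≈ -380.33)
x(s) = -1141/(3*s)
C(U) = 6
(x(-499) + C(119)) + 207579 = (-1141/3/(-499) + 6) + 207579 = (-1141/3*(-1/499) + 6) + 207579 = (1141/1497 + 6) + 207579 = 10123/1497 + 207579 = 310755886/1497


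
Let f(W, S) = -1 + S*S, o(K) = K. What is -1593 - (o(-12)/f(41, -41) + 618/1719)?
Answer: -127818727/80220 ≈ -1593.4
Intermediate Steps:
f(W, S) = -1 + S²
-1593 - (o(-12)/f(41, -41) + 618/1719) = -1593 - (-12/(-1 + (-41)²) + 618/1719) = -1593 - (-12/(-1 + 1681) + 618*(1/1719)) = -1593 - (-12/1680 + 206/573) = -1593 - (-12*1/1680 + 206/573) = -1593 - (-1/140 + 206/573) = -1593 - 1*28267/80220 = -1593 - 28267/80220 = -127818727/80220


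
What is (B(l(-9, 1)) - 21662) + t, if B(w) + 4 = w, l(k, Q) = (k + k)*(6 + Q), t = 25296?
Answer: 3504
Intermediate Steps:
l(k, Q) = 2*k*(6 + Q) (l(k, Q) = (2*k)*(6 + Q) = 2*k*(6 + Q))
B(w) = -4 + w
(B(l(-9, 1)) - 21662) + t = ((-4 + 2*(-9)*(6 + 1)) - 21662) + 25296 = ((-4 + 2*(-9)*7) - 21662) + 25296 = ((-4 - 126) - 21662) + 25296 = (-130 - 21662) + 25296 = -21792 + 25296 = 3504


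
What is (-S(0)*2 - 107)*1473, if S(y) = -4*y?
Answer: -157611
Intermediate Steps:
(-S(0)*2 - 107)*1473 = (-(-4)*0*2 - 107)*1473 = (-1*0*2 - 107)*1473 = (0*2 - 107)*1473 = (0 - 107)*1473 = -107*1473 = -157611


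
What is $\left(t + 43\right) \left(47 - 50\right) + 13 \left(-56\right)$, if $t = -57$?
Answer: $-686$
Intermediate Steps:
$\left(t + 43\right) \left(47 - 50\right) + 13 \left(-56\right) = \left(-57 + 43\right) \left(47 - 50\right) + 13 \left(-56\right) = \left(-14\right) \left(-3\right) - 728 = 42 - 728 = -686$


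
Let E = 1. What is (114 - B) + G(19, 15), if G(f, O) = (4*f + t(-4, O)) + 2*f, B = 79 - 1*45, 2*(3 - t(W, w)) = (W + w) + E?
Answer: 191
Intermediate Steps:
t(W, w) = 5/2 - W/2 - w/2 (t(W, w) = 3 - ((W + w) + 1)/2 = 3 - (1 + W + w)/2 = 3 + (-½ - W/2 - w/2) = 5/2 - W/2 - w/2)
B = 34 (B = 79 - 45 = 34)
G(f, O) = 9/2 + 6*f - O/2 (G(f, O) = (4*f + (5/2 - ½*(-4) - O/2)) + 2*f = (4*f + (5/2 + 2 - O/2)) + 2*f = (4*f + (9/2 - O/2)) + 2*f = (9/2 + 4*f - O/2) + 2*f = 9/2 + 6*f - O/2)
(114 - B) + G(19, 15) = (114 - 1*34) + (9/2 + 6*19 - ½*15) = (114 - 34) + (9/2 + 114 - 15/2) = 80 + 111 = 191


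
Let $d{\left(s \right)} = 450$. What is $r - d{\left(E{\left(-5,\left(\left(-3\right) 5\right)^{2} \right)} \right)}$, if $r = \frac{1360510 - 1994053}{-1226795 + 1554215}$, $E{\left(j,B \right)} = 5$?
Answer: $- \frac{49324181}{109140} \approx -451.94$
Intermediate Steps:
$r = - \frac{211181}{109140}$ ($r = - \frac{633543}{327420} = \left(-633543\right) \frac{1}{327420} = - \frac{211181}{109140} \approx -1.935$)
$r - d{\left(E{\left(-5,\left(\left(-3\right) 5\right)^{2} \right)} \right)} = - \frac{211181}{109140} - 450 = - \frac{49324181}{109140}$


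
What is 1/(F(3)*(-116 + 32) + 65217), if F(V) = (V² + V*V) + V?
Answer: 1/63453 ≈ 1.5760e-5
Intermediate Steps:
F(V) = V + 2*V² (F(V) = (V² + V²) + V = 2*V² + V = V + 2*V²)
1/(F(3)*(-116 + 32) + 65217) = 1/((3*(1 + 2*3))*(-116 + 32) + 65217) = 1/((3*(1 + 6))*(-84) + 65217) = 1/((3*7)*(-84) + 65217) = 1/(21*(-84) + 65217) = 1/(-1764 + 65217) = 1/63453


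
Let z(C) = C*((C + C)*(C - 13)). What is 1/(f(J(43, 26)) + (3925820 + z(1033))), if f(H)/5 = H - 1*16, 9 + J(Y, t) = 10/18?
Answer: 9/19627085320 ≈ 4.5855e-10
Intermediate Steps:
J(Y, t) = -76/9 (J(Y, t) = -9 + 10/18 = -9 + 10*(1/18) = -9 + 5/9 = -76/9)
f(H) = -80 + 5*H (f(H) = 5*(H - 1*16) = 5*(H - 16) = 5*(-16 + H) = -80 + 5*H)
z(C) = 2*C²*(-13 + C) (z(C) = C*((2*C)*(-13 + C)) = C*(2*C*(-13 + C)) = 2*C²*(-13 + C))
1/(f(J(43, 26)) + (3925820 + z(1033))) = 1/((-80 + 5*(-76/9)) + (3925820 + 2*1033²*(-13 + 1033))) = 1/((-80 - 380/9) + (3925820 + 2*1067089*1020)) = 1/(-1100/9 + (3925820 + 2176861560)) = 1/(-1100/9 + 2180787380) = 1/(19627085320/9) = 9/19627085320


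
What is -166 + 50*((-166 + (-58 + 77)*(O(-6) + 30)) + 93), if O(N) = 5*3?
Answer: 38934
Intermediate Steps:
O(N) = 15
-166 + 50*((-166 + (-58 + 77)*(O(-6) + 30)) + 93) = -166 + 50*((-166 + (-58 + 77)*(15 + 30)) + 93) = -166 + 50*((-166 + 19*45) + 93) = -166 + 50*((-166 + 855) + 93) = -166 + 50*(689 + 93) = -166 + 50*782 = -166 + 39100 = 38934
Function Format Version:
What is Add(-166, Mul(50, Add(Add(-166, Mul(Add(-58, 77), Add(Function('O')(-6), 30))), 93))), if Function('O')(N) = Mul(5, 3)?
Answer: 38934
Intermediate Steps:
Function('O')(N) = 15
Add(-166, Mul(50, Add(Add(-166, Mul(Add(-58, 77), Add(Function('O')(-6), 30))), 93))) = Add(-166, Mul(50, Add(Add(-166, Mul(Add(-58, 77), Add(15, 30))), 93))) = Add(-166, Mul(50, Add(Add(-166, Mul(19, 45)), 93))) = Add(-166, Mul(50, Add(Add(-166, 855), 93))) = Add(-166, Mul(50, Add(689, 93))) = Add(-166, Mul(50, 782)) = Add(-166, 39100) = 38934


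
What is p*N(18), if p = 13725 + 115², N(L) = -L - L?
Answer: -970200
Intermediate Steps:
N(L) = -2*L
p = 26950 (p = 13725 + 13225 = 26950)
p*N(18) = 26950*(-2*18) = 26950*(-36) = -970200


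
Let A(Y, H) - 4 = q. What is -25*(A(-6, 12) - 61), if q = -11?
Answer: 1700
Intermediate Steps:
A(Y, H) = -7 (A(Y, H) = 4 - 11 = -7)
-25*(A(-6, 12) - 61) = -25*(-7 - 61) = -25*(-68) = 1700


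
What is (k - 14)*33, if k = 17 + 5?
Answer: 264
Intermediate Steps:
k = 22
(k - 14)*33 = (22 - 14)*33 = 8*33 = 264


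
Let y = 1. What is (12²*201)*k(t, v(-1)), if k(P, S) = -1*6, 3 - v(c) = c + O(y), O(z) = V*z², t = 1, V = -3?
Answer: -173664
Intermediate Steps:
O(z) = -3*z²
v(c) = 6 - c (v(c) = 3 - (c - 3*1²) = 3 - (c - 3*1) = 3 - (c - 3) = 3 - (-3 + c) = 3 + (3 - c) = 6 - c)
k(P, S) = -6
(12²*201)*k(t, v(-1)) = (12²*201)*(-6) = (144*201)*(-6) = 28944*(-6) = -173664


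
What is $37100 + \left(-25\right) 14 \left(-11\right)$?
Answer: $40950$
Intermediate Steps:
$37100 + \left(-25\right) 14 \left(-11\right) = 37100 - -3850 = 37100 + 3850 = 40950$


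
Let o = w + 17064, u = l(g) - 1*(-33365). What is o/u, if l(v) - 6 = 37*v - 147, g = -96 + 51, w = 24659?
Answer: 3793/2869 ≈ 1.3221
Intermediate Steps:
g = -45
l(v) = -141 + 37*v (l(v) = 6 + (37*v - 147) = 6 + (-147 + 37*v) = -141 + 37*v)
u = 31559 (u = (-141 + 37*(-45)) - 1*(-33365) = (-141 - 1665) + 33365 = -1806 + 33365 = 31559)
o = 41723 (o = 24659 + 17064 = 41723)
o/u = 41723/31559 = 41723*(1/31559) = 3793/2869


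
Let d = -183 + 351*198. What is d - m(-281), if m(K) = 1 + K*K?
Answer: -9647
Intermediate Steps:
m(K) = 1 + K²
d = 69315 (d = -183 + 69498 = 69315)
d - m(-281) = 69315 - (1 + (-281)²) = 69315 - (1 + 78961) = 69315 - 1*78962 = 69315 - 78962 = -9647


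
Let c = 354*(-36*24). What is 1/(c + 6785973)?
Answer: 1/6480117 ≈ 1.5432e-7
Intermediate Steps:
c = -305856 (c = 354*(-864) = -305856)
1/(c + 6785973) = 1/(-305856 + 6785973) = 1/6480117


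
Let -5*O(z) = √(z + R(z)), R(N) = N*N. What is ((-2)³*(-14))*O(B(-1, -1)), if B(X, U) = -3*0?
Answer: 0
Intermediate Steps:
R(N) = N²
B(X, U) = 0
O(z) = -√(z + z²)/5
((-2)³*(-14))*O(B(-1, -1)) = ((-2)³*(-14))*(-√(0*(1 + 0))/5) = (-8*(-14))*(-√(0*1)/5) = 112*(-√0/5) = 112*(-⅕*0) = 112*0 = 0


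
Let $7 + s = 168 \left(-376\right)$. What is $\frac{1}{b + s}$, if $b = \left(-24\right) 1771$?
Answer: $- \frac{1}{105679} \approx -9.4626 \cdot 10^{-6}$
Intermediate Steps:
$b = -42504$
$s = -63175$ ($s = -7 + 168 \left(-376\right) = -7 - 63168 = -63175$)
$\frac{1}{b + s} = \frac{1}{-42504 - 63175} = \frac{1}{-105679} = - \frac{1}{105679}$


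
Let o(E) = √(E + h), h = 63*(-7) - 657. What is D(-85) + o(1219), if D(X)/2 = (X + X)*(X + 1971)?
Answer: -641229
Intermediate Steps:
h = -1098 (h = -441 - 657 = -1098)
D(X) = 4*X*(1971 + X) (D(X) = 2*((X + X)*(X + 1971)) = 2*((2*X)*(1971 + X)) = 2*(2*X*(1971 + X)) = 4*X*(1971 + X))
o(E) = √(-1098 + E) (o(E) = √(E - 1098) = √(-1098 + E))
D(-85) + o(1219) = 4*(-85)*(1971 - 85) + √(-1098 + 1219) = 4*(-85)*1886 + √121 = -641240 + 11 = -641229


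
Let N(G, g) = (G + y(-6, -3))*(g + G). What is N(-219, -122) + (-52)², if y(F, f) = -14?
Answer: 82157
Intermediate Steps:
N(G, g) = (-14 + G)*(G + g) (N(G, g) = (G - 14)*(g + G) = (-14 + G)*(G + g))
N(-219, -122) + (-52)² = ((-219)² - 14*(-219) - 14*(-122) - 219*(-122)) + (-52)² = (47961 + 3066 + 1708 + 26718) + 2704 = 79453 + 2704 = 82157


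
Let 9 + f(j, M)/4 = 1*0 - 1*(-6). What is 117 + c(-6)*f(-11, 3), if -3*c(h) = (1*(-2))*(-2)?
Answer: 133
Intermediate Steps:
c(h) = -4/3 (c(h) = -1*(-2)*(-2)/3 = -(-2)*(-2)/3 = -⅓*4 = -4/3)
f(j, M) = -12 (f(j, M) = -36 + 4*(1*0 - 1*(-6)) = -36 + 4*(0 + 6) = -36 + 4*6 = -36 + 24 = -12)
117 + c(-6)*f(-11, 3) = 117 - 4/3*(-12) = 117 + 16 = 133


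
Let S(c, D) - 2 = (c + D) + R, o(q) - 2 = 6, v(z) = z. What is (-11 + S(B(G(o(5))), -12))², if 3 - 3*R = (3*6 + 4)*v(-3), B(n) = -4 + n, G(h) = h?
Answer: 36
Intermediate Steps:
o(q) = 8 (o(q) = 2 + 6 = 8)
R = 23 (R = 1 - (3*6 + 4)*(-3)/3 = 1 - (18 + 4)*(-3)/3 = 1 - 22*(-3)/3 = 1 - ⅓*(-66) = 1 + 22 = 23)
S(c, D) = 25 + D + c (S(c, D) = 2 + ((c + D) + 23) = 2 + ((D + c) + 23) = 2 + (23 + D + c) = 25 + D + c)
(-11 + S(B(G(o(5))), -12))² = (-11 + (25 - 12 + (-4 + 8)))² = (-11 + (25 - 12 + 4))² = (-11 + 17)² = 6² = 36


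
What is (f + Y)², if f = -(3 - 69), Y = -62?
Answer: 16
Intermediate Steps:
f = 66 (f = -1*(-66) = 66)
(f + Y)² = (66 - 62)² = 4² = 16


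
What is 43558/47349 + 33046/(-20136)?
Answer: -114601861/158903244 ≈ -0.72121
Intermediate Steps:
43558/47349 + 33046/(-20136) = 43558*(1/47349) + 33046*(-1/20136) = 43558/47349 - 16523/10068 = -114601861/158903244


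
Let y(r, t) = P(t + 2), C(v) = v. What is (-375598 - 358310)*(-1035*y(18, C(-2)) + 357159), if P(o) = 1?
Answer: -261362252592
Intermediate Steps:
y(r, t) = 1
(-375598 - 358310)*(-1035*y(18, C(-2)) + 357159) = (-375598 - 358310)*(-1035*1 + 357159) = -733908*(-1035 + 357159) = -733908*356124 = -261362252592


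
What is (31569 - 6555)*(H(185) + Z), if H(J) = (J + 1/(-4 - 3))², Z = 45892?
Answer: 98133524016/49 ≈ 2.0027e+9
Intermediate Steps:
H(J) = (-⅐ + J)² (H(J) = (J + 1/(-7))² = (J - ⅐)² = (-⅐ + J)²)
(31569 - 6555)*(H(185) + Z) = (31569 - 6555)*((-1 + 7*185)²/49 + 45892) = 25014*((-1 + 1295)²/49 + 45892) = 25014*((1/49)*1294² + 45892) = 25014*((1/49)*1674436 + 45892) = 25014*(1674436/49 + 45892) = 25014*(3923144/49) = 98133524016/49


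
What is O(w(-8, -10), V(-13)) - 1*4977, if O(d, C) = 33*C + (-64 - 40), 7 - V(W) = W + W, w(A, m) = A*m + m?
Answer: -3992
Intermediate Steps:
w(A, m) = m + A*m
V(W) = 7 - 2*W (V(W) = 7 - (W + W) = 7 - 2*W)
O(d, C) = -104 + 33*C (O(d, C) = 33*C - 104 = -104 + 33*C)
O(w(-8, -10), V(-13)) - 1*4977 = (-104 + 33*(7 - 2*(-13))) - 1*4977 = (-104 + 33*(7 + 26)) - 4977 = (-104 + 33*33) - 4977 = (-104 + 1089) - 4977 = 985 - 4977 = -3992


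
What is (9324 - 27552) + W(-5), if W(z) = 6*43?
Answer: -17970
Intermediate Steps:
W(z) = 258
(9324 - 27552) + W(-5) = (9324 - 27552) + 258 = -18228 + 258 = -17970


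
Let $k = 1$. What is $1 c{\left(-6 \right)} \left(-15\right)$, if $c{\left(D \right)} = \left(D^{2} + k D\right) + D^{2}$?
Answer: $-990$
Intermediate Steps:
$c{\left(D \right)} = D + 2 D^{2}$ ($c{\left(D \right)} = \left(D^{2} + 1 D\right) + D^{2} = \left(D^{2} + D\right) + D^{2} = \left(D + D^{2}\right) + D^{2} = D + 2 D^{2}$)
$1 c{\left(-6 \right)} \left(-15\right) = 1 \left(- 6 \left(1 + 2 \left(-6\right)\right)\right) \left(-15\right) = 1 \left(- 6 \left(1 - 12\right)\right) \left(-15\right) = 1 \left(\left(-6\right) \left(-11\right)\right) \left(-15\right) = 1 \cdot 66 \left(-15\right) = 66 \left(-15\right) = -990$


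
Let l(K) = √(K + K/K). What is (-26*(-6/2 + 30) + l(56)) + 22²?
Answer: -218 + √57 ≈ -210.45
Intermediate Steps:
l(K) = √(1 + K) (l(K) = √(K + 1) = √(1 + K))
(-26*(-6/2 + 30) + l(56)) + 22² = (-26*(-6/2 + 30) + √(1 + 56)) + 22² = (-26*(-6*½ + 30) + √57) + 484 = (-26*(-3 + 30) + √57) + 484 = (-26*27 + √57) + 484 = (-702 + √57) + 484 = -218 + √57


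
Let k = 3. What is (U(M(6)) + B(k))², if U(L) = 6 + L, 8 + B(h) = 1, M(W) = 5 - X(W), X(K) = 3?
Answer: 1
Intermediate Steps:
M(W) = 2 (M(W) = 5 - 1*3 = 5 - 3 = 2)
B(h) = -7 (B(h) = -8 + 1 = -7)
(U(M(6)) + B(k))² = ((6 + 2) - 7)² = (8 - 7)² = 1² = 1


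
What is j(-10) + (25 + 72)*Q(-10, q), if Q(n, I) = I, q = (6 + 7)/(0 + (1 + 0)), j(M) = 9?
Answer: 1270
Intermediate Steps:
q = 13 (q = 13/(0 + 1) = 13/1 = 13*1 = 13)
j(-10) + (25 + 72)*Q(-10, q) = 9 + (25 + 72)*13 = 9 + 97*13 = 9 + 1261 = 1270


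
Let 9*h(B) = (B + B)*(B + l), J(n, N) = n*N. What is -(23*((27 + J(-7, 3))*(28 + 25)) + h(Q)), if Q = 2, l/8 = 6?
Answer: -66026/9 ≈ -7336.2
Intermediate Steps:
l = 48 (l = 8*6 = 48)
J(n, N) = N*n
h(B) = 2*B*(48 + B)/9 (h(B) = ((B + B)*(B + 48))/9 = ((2*B)*(48 + B))/9 = (2*B*(48 + B))/9 = 2*B*(48 + B)/9)
-(23*((27 + J(-7, 3))*(28 + 25)) + h(Q)) = -(23*((27 + 3*(-7))*(28 + 25)) + (2/9)*2*(48 + 2)) = -(23*((27 - 21)*53) + (2/9)*2*50) = -(23*(6*53) + 200/9) = -(23*318 + 200/9) = -(7314 + 200/9) = -1*66026/9 = -66026/9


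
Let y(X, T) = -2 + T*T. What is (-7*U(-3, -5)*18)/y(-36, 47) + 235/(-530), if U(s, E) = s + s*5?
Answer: 136679/233942 ≈ 0.58424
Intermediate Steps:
y(X, T) = -2 + T²
U(s, E) = 6*s (U(s, E) = s + 5*s = 6*s)
(-7*U(-3, -5)*18)/y(-36, 47) + 235/(-530) = (-42*(-3)*18)/(-2 + 47²) + 235/(-530) = (-7*(-18)*18)/(-2 + 2209) + 235*(-1/530) = (126*18)/2207 - 47/106 = 2268*(1/2207) - 47/106 = 2268/2207 - 47/106 = 136679/233942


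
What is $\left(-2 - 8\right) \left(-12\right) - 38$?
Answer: $82$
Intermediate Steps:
$\left(-2 - 8\right) \left(-12\right) - 38 = \left(-10\right) \left(-12\right) - 38 = 120 - 38 = 82$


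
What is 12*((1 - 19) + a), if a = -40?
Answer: -696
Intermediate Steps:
12*((1 - 19) + a) = 12*((1 - 19) - 40) = 12*(-18 - 40) = 12*(-58) = -696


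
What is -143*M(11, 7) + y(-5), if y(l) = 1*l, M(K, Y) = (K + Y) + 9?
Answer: -3866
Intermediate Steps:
M(K, Y) = 9 + K + Y
y(l) = l
-143*M(11, 7) + y(-5) = -143*(9 + 11 + 7) - 5 = -143*27 - 5 = -3861 - 5 = -3866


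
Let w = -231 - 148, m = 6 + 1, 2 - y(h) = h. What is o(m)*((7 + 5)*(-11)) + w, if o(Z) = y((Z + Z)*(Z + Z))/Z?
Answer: 22955/7 ≈ 3279.3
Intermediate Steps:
y(h) = 2 - h
m = 7
o(Z) = (2 - 4*Z²)/Z (o(Z) = (2 - (Z + Z)*(Z + Z))/Z = (2 - 2*Z*2*Z)/Z = (2 - 4*Z²)/Z)
w = -379
o(m)*((7 + 5)*(-11)) + w = (-4*7 + 2/7)*((7 + 5)*(-11)) - 379 = (-28 + 2*(⅐))*(12*(-11)) - 379 = (-28 + 2/7)*(-132) - 379 = -194/7*(-132) - 379 = 25608/7 - 379 = 22955/7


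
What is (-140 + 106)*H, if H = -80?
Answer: 2720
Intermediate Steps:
(-140 + 106)*H = (-140 + 106)*(-80) = -34*(-80) = 2720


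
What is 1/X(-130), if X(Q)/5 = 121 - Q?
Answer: 1/1255 ≈ 0.00079681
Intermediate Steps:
X(Q) = 605 - 5*Q (X(Q) = 5*(121 - Q) = 605 - 5*Q)
1/X(-130) = 1/(605 - 5*(-130)) = 1/(605 + 650) = 1/1255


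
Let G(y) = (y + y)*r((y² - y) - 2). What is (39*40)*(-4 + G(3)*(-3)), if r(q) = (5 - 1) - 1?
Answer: -90480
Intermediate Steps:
r(q) = 3 (r(q) = 4 - 1 = 3)
G(y) = 6*y (G(y) = (y + y)*3 = (2*y)*3 = 6*y)
(39*40)*(-4 + G(3)*(-3)) = (39*40)*(-4 + (6*3)*(-3)) = 1560*(-4 + 18*(-3)) = 1560*(-4 - 54) = 1560*(-58) = -90480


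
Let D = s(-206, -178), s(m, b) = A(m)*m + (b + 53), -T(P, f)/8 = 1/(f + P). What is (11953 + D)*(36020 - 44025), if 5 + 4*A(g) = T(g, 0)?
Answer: -193456835/2 ≈ -9.6728e+7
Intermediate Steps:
T(P, f) = -8/(P + f) (T(P, f) = -8/(f + P) = -8/(P + f))
A(g) = -5/4 - 2/g (A(g) = -5/4 + (-8/(g + 0))/4 = -5/4 + (-8/g)/4 = -5/4 - 2/g)
s(m, b) = 53 + b + m*(-5/4 - 2/m) (s(m, b) = (-5/4 - 2/m)*m + (b + 53) = m*(-5/4 - 2/m) + (53 + b) = 53 + b + m*(-5/4 - 2/m))
D = 261/2 (D = 51 - 178 - 5/4*(-206) = 51 - 178 + 515/2 = 261/2 ≈ 130.50)
(11953 + D)*(36020 - 44025) = (11953 + 261/2)*(36020 - 44025) = (24167/2)*(-8005) = -193456835/2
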